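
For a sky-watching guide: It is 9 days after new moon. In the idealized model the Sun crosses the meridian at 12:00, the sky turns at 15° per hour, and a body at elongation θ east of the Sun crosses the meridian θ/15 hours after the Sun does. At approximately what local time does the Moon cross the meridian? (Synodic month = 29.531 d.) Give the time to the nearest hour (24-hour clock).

Elongation θ = 360° × 9/29.531 ≈ 109.7°.
Delay after the Sun = 109.7° / (15°/h) ≈ 7.31 h.
12:00 + 7.31 h ≈ 19:19 → 19:00 to the nearest hour.

19:00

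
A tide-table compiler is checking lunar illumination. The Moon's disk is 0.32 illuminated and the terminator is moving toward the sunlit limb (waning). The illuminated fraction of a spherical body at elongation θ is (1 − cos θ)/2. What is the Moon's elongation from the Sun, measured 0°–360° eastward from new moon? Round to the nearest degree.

From f = (1 − cos θ)/2: cos θ = 1 − 2×0.32 = 0.360; arccos → 68.9°.
Since the Moon is past full (waning), take the reflex angle: θ = 360° − 68.9° = 291.1°.

291°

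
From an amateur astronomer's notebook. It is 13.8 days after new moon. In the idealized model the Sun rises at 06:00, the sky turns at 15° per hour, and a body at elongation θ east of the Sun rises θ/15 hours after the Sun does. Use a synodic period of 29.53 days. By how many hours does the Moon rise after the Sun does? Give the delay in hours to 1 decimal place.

The Moon has covered 13.8/29.53 of its cycle, so θ ≈ 360° × 13.8/29.53 = 168.2°.
Delay after the Sun = 168.2° / (15°/h) ≈ 11.22 h.
So the Moon rises 11.22 h after the Sun.

11.2 h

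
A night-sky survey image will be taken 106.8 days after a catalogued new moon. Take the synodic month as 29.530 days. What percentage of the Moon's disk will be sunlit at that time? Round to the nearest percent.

87%

106.8/29.530 = 3.617 lunations, so 3 complete cycles and 18.21 d into the next.
Elongation θ = 360° × 18.21/29.530 ≈ 222.0°.
Illuminated fraction = (1 − cos 222.0°)/2 = (1 − (-0.743))/2 ≈ 0.872, so 87%.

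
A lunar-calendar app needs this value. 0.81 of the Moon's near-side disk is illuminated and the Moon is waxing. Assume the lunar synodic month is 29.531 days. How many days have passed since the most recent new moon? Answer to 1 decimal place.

10.5 days

From f = (1 − cos θ)/2: cos θ = 1 − 2×0.81 = -0.620; arccos → 128.3°.
Waxing ⇒ before full, so θ = 128.3°.
That fraction of the synodic month is 128.3/360 × 29.531 d ≈ 10.53 d.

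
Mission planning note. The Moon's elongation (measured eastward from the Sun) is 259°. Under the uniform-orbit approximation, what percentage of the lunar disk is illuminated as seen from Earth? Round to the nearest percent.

f = (1 − cos 259°)/2 = (1 − (-0.191))/2 ≈ 0.595, i.e. 60%.

60%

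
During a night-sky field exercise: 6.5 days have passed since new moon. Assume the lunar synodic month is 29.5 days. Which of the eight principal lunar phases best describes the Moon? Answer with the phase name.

first quarter

θ ≈ 360° × 6.5/29.5 = 79°, which falls in the first quarter sector.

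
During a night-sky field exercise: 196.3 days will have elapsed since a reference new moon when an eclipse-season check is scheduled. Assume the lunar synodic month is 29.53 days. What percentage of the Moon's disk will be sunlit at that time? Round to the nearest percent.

Reduce mod P: 196.3 − 6×29.53 = 19.12 d into the current lunation.
The Moon has covered 19.12/29.53 of its cycle, so θ ≈ 360° × 19.12/29.53 = 233.1°.
cos 233.1° = (-0.601), so f = (1 − (-0.601))/2 = 0.800, so 80%.

80%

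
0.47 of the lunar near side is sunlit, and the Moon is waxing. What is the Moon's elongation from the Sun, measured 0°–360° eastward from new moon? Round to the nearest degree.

cos θ = 1 − 2f = 0.060, giving a principal value of 86.6°.
The Moon is waxing (0°–180°), so θ = 86.6° directly.

87°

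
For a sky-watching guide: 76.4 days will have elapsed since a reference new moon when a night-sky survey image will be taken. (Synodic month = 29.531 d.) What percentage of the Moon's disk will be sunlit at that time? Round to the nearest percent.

76.4/29.531 = 2.587 lunations, so 2 complete cycles and 17.34 d into the next.
Elongation θ = 360° × 17.34/29.531 ≈ 211.4°.
cos 211.4° = (-0.854), so f = (1 − (-0.854))/2 = 0.927, so 93%.

93%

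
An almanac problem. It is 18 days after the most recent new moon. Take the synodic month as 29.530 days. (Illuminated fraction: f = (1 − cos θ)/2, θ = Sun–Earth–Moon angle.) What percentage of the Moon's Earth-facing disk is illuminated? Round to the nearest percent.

The Moon has covered 18/29.530 of its cycle, so θ ≈ 360° × 18/29.530 = 219.4°.
cos 219.4° = (-0.772), so f = (1 − (-0.772))/2 = 0.886, so 89%.

89%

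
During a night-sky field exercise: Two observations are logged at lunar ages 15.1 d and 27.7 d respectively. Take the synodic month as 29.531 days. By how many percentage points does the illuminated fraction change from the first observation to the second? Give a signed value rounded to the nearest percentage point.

-96 percentage points

θ₁ = 360° × 15.1/29.531 = 184.1°, f₁ = (1 − cos θ₁)/2 = 0.999.
θ₂ = 360° × 27.7/29.531 = 337.7°, f₂ = (1 − cos θ₂)/2 = 0.037.
Change = f₂ − f₁ = -0.961 → -96 percentage points.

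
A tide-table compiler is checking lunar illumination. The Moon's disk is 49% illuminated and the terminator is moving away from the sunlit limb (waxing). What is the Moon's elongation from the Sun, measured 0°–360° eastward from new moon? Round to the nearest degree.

Invert f = (1 − cos θ)/2 to get cos θ = 1 − 2(0.49) = 0.020, hence θ₀ = arccos 0.020 = 88.9°.
Waxing ⇒ before full, so θ = 88.9°.

89°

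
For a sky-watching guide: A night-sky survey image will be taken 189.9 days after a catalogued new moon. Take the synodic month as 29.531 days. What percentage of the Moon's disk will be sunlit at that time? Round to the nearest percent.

189.9/29.531 = 6.431 lunations, so 6 complete cycles and 12.71 d into the next.
Phase angle: θ = 360°·(12.71 d)/(29.531 d) = 155.0°.
With cos θ = (-0.906), the lit fraction is (1 − (-0.906))/2 ≈ 0.953, so 95%.

95%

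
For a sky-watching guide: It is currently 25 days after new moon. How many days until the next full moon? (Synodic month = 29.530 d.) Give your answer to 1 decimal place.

Full moon is 0.5 of the way through the cycle: age 0.5 × 29.530 = 14.765 d.
Already past this cycle's full moon; the next is at 14.765 + 29.530 = 44.295 d, so 44.295 − 25 = 19.295 days.

19.3 days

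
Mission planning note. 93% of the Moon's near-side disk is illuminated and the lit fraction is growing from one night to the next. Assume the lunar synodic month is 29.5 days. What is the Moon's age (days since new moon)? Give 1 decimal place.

From f = (1 − cos θ)/2: cos θ = 1 − 2×0.93 = -0.860; arccos → 149.3°.
The Moon is waxing (0°–180°), so θ = 149.3° directly.
Age = 29.5 × 149.3°/360° ≈ 12.24 days.

12.2 days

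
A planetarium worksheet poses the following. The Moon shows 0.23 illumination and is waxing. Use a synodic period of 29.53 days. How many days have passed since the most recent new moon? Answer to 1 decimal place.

4.7 days

Invert f = (1 − cos θ)/2 to get cos θ = 1 − 2(0.23) = 0.540, hence θ₀ = arccos 0.540 = 57.3°.
Waxing ⇒ before full, so θ = 57.3°.
Age = 29.53 × 57.3°/360° ≈ 4.70 days.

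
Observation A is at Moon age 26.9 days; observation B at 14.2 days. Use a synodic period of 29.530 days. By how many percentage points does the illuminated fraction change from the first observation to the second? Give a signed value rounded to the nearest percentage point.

First observation: θ = 360°·26.9/29.530 = 327.9°, so f = 0.076.
Second observation: θ = 173.1°, f = 0.996.
Δf = 0.996 − 0.076 = +0.920, i.e. +92 pp.

+92 percentage points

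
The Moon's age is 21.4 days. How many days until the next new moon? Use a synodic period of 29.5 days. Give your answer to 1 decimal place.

The next new moon completes the synodic month: 29.5 − 21.4 = 8.100 days.

8.1 days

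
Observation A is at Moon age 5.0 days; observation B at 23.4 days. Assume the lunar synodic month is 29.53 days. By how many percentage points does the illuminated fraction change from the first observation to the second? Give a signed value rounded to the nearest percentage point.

First observation: θ = 360°·5.0/29.53 = 61.0°, so f = 0.257.
Second observation: θ = 285.3°, f = 0.368.
Δf = 0.368 − 0.257 = +0.111, i.e. +11 pp.

+11 percentage points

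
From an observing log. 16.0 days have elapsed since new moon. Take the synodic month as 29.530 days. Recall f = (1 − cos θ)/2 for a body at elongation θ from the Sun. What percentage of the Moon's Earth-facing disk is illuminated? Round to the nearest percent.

98%

Phase angle: θ = 360°·(16.0 d)/(29.530 d) = 195.1°.
cos 195.1° = (-0.966), so f = (1 − (-0.966))/2 = 0.983, so 98%.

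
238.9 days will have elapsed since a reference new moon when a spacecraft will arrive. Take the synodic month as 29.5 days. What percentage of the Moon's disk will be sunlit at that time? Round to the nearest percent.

9%

Reduce mod P: 238.9 − 8×29.5 = 2.90 d into the current lunation.
Elongation θ = 360° × 2.90/29.5 ≈ 35.4°.
cos 35.4° = 0.815, so f = (1 − 0.815)/2 = 0.092, so 9%.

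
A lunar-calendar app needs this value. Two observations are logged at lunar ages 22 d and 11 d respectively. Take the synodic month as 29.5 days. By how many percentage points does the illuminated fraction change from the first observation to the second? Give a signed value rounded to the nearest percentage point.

First observation: θ = 360°·22/29.5 = 268.5°, so f = 0.513.
Second observation: θ = 134.2°, f = 0.849.
Δf = 0.849 − 0.513 = +0.336, i.e. +34 pp.

+34 pp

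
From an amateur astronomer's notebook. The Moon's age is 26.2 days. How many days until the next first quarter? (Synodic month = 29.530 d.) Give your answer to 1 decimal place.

10.7 days

First quarter is 0.25 of the way through the cycle: age 0.25 × 29.530 = 7.383 d.
This lunation's first quarter (7.383 d) has passed, so add one period: 36.913 − 26.2 = 10.713 days.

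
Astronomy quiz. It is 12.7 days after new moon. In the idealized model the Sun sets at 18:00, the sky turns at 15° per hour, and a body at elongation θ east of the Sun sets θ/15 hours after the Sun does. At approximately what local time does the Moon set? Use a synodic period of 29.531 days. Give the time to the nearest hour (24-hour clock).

Elongation θ = 360° × 12.7/29.531 ≈ 154.8°.
Delay after the Sun = 154.8° / (15°/h) ≈ 10.32 h.
18:00 + 10.32 h ≈ 04:19 → 04:00 to the nearest hour.

04:00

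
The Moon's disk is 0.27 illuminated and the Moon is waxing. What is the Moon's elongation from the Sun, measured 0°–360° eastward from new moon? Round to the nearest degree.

63°

From f = (1 − cos θ)/2: cos θ = 1 − 2×0.27 = 0.460; arccos → 62.6°.
Waxing ⇒ before full, so θ = 62.6°.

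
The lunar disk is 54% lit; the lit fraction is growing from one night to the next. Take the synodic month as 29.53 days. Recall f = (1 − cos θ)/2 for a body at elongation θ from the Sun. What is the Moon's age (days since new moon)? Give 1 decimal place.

cos θ = 1 − 2f = -0.080, giving a principal value of 94.6°.
Waxing ⇒ before full, so θ = 94.6°.
That fraction of the synodic month is 94.6/360 × 29.53 d ≈ 7.76 d.

7.8 days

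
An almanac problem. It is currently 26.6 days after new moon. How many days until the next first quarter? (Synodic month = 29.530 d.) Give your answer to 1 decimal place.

First quarter is 0.25 of the way through the cycle: age 0.25 × 29.530 = 7.383 d.
This lunation's first quarter (7.383 d) has passed, so add one period: 36.913 − 26.6 = 10.312 days.

10.3 days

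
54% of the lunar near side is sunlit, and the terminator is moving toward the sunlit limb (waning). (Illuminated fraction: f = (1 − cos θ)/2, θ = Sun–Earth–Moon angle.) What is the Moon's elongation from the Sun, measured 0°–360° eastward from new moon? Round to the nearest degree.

265°

Invert f = (1 − cos θ)/2 to get cos θ = 1 − 2(0.54) = -0.080, hence θ₀ = arccos -0.080 = 94.6°.
Since the Moon is past full (waning), take the reflex angle: θ = 360° − 94.6° = 265.4°.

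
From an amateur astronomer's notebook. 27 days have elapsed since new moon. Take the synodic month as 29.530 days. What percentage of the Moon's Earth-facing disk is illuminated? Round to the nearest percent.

Elongation θ = 360° × 27/29.530 ≈ 329.2°.
With cos θ = 0.859, the lit fraction is (1 − 0.859)/2 ≈ 0.071, so 7%.

7%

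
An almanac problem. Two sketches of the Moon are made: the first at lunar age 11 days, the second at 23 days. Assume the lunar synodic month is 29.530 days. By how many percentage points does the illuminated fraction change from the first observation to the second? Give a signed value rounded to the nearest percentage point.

-44 percentage points

First observation: θ = 360°·11/29.530 = 134.1°, so f = 0.848.
Second observation: θ = 280.4°, f = 0.410.
Δf = 0.410 − 0.848 = -0.438, i.e. -44 pp.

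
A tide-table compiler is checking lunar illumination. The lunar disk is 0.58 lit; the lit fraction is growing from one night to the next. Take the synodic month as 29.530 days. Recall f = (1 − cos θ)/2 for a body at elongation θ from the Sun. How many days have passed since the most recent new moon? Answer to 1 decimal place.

8.1 days

From f = (1 − cos θ)/2: cos θ = 1 − 2×0.58 = -0.160; arccos → 99.2°.
Waxing ⇒ before full, so θ = 99.2°.
At 360°/29.530 d per day, 99.2° corresponds to 8.14 days.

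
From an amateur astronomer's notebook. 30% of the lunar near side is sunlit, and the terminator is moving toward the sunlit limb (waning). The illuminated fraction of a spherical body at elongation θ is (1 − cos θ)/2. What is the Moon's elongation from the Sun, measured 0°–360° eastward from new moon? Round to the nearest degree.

294°

From f = (1 − cos θ)/2: cos θ = 1 − 2×0.30 = 0.400; arccos → 66.4°.
Since the Moon is past full (waning), take the reflex angle: θ = 360° − 66.4° = 293.6°.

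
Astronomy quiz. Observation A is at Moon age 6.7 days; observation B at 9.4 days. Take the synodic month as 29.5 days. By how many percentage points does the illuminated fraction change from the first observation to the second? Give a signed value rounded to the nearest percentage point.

First observation: θ = 360°·6.7/29.5 = 81.8°, so f = 0.428.
Second observation: θ = 114.7°, f = 0.709.
Δf = 0.709 − 0.428 = +0.281, i.e. +28 pp.

+28 pp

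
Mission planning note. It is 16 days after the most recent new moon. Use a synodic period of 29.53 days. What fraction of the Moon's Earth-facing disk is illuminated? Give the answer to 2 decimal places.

The Moon has covered 16/29.53 of its cycle, so θ ≈ 360° × 16/29.53 = 195.1°.
Illuminated fraction = (1 − cos 195.1°)/2 = (1 − (-0.966))/2 ≈ 0.983.

0.98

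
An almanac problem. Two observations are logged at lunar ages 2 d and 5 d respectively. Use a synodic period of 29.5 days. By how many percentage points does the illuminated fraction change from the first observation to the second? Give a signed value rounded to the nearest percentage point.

First observation: θ = 360°·2/29.5 = 24.4°, so f = 0.045.
Second observation: θ = 61.0°, f = 0.258.
Δf = 0.258 − 0.045 = +0.213, i.e. +21 pp.

+21 pp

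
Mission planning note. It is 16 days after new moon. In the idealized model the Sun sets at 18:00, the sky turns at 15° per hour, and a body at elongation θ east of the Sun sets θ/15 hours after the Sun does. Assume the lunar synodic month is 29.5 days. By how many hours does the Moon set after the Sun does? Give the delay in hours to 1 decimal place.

13.0 h

Phase angle: θ = 360°·(16 d)/(29.5 d) = 195.3°.
Delay after the Sun = 195.3° / (15°/h) ≈ 13.02 h.
So the Moon sets 13.02 h after the Sun.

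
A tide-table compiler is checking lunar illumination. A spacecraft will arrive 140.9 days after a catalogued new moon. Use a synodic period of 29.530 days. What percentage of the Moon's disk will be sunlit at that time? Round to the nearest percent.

140.9/29.530 = 4.771 lunations, so 4 complete cycles and 22.78 d into the next.
Phase angle: θ = 360°·(22.78 d)/(29.530 d) = 277.7°.
With cos θ = 0.134, the lit fraction is (1 − 0.134)/2 ≈ 0.433, so 43%.

43%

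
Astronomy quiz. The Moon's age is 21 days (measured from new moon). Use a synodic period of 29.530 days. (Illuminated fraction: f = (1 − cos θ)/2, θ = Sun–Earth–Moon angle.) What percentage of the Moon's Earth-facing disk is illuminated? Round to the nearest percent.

62%

The Moon has covered 21/29.530 of its cycle, so θ ≈ 360° × 21/29.530 = 256.0°.
With cos θ = (-0.242), the lit fraction is (1 − (-0.242))/2 ≈ 0.621, so 62%.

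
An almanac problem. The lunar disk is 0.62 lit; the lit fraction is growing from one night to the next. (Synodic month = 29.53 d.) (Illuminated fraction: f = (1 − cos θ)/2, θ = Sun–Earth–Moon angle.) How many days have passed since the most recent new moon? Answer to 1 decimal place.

Invert f = (1 − cos θ)/2 to get cos θ = 1 − 2(0.62) = -0.240, hence θ₀ = arccos -0.240 = 103.9°.
Waxing ⇒ before full, so θ = 103.9°.
Age = 29.53 × 103.9°/360° ≈ 8.52 days.

8.5 days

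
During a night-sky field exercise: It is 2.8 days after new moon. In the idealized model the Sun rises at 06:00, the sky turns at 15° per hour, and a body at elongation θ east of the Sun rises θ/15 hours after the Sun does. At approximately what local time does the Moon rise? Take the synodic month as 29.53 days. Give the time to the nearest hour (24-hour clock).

Phase angle: θ = 360°·(2.8 d)/(29.53 d) = 34.1°.
Delay after the Sun = 34.1° / (15°/h) ≈ 2.28 h.
06:00 + 2.28 h ≈ 08:17 → 08:00 to the nearest hour.

08:00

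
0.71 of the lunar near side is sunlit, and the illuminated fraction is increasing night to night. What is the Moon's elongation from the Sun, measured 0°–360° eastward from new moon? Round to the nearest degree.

From f = (1 − cos θ)/2: cos θ = 1 − 2×0.71 = -0.420; arccos → 114.8°.
Before full moon the principal value applies: θ = 114.8°.

115°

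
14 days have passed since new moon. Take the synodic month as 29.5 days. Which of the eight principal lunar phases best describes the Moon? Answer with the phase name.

θ ≈ 360° × 14/29.5 = 171°, which falls in the full moon sector.

full moon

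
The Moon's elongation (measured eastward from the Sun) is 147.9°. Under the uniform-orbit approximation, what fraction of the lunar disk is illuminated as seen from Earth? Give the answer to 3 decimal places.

0.924

cos 147.9° = (-0.847), so f = (1 − (-0.847))/2 = 0.924.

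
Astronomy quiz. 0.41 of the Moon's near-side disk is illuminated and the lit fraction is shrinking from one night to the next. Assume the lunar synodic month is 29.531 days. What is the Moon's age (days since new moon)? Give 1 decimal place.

cos θ = 1 − 2f = 0.180, giving a principal value of 79.6°.
A waning Moon lies in 180°–360°, so θ = 360° − 79.6° = 280.4°.
Age = 29.531 × 280.4°/360° ≈ 23.00 days.

23.0 days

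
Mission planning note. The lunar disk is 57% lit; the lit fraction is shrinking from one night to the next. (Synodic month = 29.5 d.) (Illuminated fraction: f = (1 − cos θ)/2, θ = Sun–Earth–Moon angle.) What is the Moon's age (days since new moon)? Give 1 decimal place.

cos θ = 1 − 2f = -0.140, giving a principal value of 98.0°.
Since the Moon is past full (waning), take the reflex angle: θ = 360° − 98.0° = 262.0°.
At 360°/29.5 d per day, 262.0° corresponds to 21.47 days.

21.5 days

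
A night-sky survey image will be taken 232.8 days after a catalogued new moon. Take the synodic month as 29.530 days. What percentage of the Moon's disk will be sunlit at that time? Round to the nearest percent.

Reduce mod P: 232.8 − 7×29.530 = 26.09 d into the current lunation.
Elongation θ = 360° × 26.09/29.530 ≈ 318.1°.
cos 318.1° = 0.744, so f = (1 − 0.744)/2 = 0.128, so 13%.

13%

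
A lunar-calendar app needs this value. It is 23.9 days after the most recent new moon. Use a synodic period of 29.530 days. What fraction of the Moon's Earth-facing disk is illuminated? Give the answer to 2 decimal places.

0.32

Elongation θ = 360° × 23.9/29.530 ≈ 291.4°.
Illuminated fraction = (1 − cos 291.4°)/2 = (1 − 0.364)/2 ≈ 0.318.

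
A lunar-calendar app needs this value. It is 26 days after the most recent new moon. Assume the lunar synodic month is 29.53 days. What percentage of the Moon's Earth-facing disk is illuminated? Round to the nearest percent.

The Moon has covered 26/29.53 of its cycle, so θ ≈ 360° × 26/29.53 = 317.0°.
cos 317.0° = 0.731, so f = (1 − 0.731)/2 = 0.135, so 13%.

13%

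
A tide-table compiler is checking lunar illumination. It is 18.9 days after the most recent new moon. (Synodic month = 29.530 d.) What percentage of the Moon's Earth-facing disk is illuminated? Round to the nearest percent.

Elongation θ = 360° × 18.9/29.530 ≈ 230.4°.
Illuminated fraction = (1 − cos 230.4°)/2 = (1 − (-0.637))/2 ≈ 0.819, so 82%.

82%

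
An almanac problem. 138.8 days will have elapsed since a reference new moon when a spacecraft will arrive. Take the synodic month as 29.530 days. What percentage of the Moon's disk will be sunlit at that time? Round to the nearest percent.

65%

138.8 d spans 4 complete synodic months (4 × 29.530 = 118.12 d) plus 20.68 d.
The Moon has covered 20.68/29.530 of its cycle, so θ ≈ 360° × 20.68/29.530 = 252.1°.
cos 252.1° = (-0.307), so f = (1 − (-0.307))/2 = 0.654, so 65%.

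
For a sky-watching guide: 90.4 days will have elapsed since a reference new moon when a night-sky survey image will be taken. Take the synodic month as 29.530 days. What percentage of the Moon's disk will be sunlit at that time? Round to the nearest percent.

4%

90.4 d spans 3 complete synodic months (3 × 29.530 = 88.59 d) plus 1.81 d.
Phase angle: θ = 360°·(1.81 d)/(29.530 d) = 22.1°.
With cos θ = 0.927, the lit fraction is (1 − 0.927)/2 ≈ 0.037, so 4%.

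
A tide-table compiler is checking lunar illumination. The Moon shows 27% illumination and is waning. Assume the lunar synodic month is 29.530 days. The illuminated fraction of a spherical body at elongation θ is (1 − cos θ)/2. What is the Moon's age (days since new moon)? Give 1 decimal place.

24.4 days

Invert f = (1 − cos θ)/2 to get cos θ = 1 − 2(0.27) = 0.460, hence θ₀ = arccos 0.460 = 62.6°.
A waning Moon lies in 180°–360°, so θ = 360° − 62.6° = 297.4°.
Age = 29.530 × 297.4°/360° ≈ 24.39 days.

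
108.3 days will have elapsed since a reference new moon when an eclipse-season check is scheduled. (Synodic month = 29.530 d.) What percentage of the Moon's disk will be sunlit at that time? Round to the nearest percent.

75%

108.3 d spans 3 complete synodic months (3 × 29.530 = 88.59 d) plus 19.71 d.
Phase angle: θ = 360°·(19.71 d)/(29.530 d) = 240.3°.
Illuminated fraction = (1 − cos 240.3°)/2 = (1 − (-0.496))/2 ≈ 0.748, so 75%.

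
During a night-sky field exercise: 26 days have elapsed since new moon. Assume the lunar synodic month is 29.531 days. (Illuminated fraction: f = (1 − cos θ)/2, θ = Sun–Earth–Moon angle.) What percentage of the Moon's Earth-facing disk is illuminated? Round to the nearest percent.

13%

The Moon has covered 26/29.531 of its cycle, so θ ≈ 360° × 26/29.531 = 317.0°.
With cos θ = 0.731, the lit fraction is (1 − 0.731)/2 ≈ 0.135, so 13%.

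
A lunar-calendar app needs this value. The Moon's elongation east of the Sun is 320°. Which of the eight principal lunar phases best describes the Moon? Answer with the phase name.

The waning crescent sector spans roughly 292°–338°; 320° falls inside it.

waning crescent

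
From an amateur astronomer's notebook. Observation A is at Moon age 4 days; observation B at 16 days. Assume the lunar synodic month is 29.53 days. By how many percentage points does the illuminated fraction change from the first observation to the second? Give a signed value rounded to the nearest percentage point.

+81 pp

θ₁ = 360° × 4/29.53 = 48.8°, f₁ = (1 − cos θ₁)/2 = 0.170.
θ₂ = 360° × 16/29.53 = 195.1°, f₂ = (1 − cos θ₂)/2 = 0.983.
Change = f₂ − f₁ = +0.812 → +81 percentage points.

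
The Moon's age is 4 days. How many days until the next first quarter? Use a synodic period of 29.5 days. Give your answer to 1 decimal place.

First quarter is 0.25 of the way through the cycle: age 0.25 × 29.5 = 7.375 d.
That is 7.375 − 4 = 3.375 days ahead.

3.4 days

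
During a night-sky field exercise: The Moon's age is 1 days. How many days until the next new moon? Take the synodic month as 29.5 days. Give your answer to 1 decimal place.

28.5 days

One full lunation from the last new moon is 29.5 d; remaining = 29.5 − 1 = 28.500 d.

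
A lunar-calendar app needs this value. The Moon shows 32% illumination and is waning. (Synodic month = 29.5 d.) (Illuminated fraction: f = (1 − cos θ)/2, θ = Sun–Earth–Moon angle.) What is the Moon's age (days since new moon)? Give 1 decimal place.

Invert f = (1 − cos θ)/2 to get cos θ = 1 − 2(0.32) = 0.360, hence θ₀ = arccos 0.360 = 68.9°.
Since the Moon is past full (waning), take the reflex angle: θ = 360° − 68.9° = 291.1°.
That fraction of the synodic month is 291.1/360 × 29.5 d ≈ 23.85 d.

23.9 days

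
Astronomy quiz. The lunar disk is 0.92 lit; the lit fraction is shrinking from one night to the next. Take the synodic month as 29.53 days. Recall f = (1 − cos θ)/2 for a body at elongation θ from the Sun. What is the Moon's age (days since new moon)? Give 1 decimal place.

17.5 days

cos θ = 1 − 2f = -0.840, giving a principal value of 147.1°.
Waning ⇒ past full, so θ = 360° − 147.1° = 212.9°.
That fraction of the synodic month is 212.9/360 × 29.53 d ≈ 17.46 d.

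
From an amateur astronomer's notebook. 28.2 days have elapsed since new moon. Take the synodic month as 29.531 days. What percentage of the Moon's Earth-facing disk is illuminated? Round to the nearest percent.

The Moon has covered 28.2/29.531 of its cycle, so θ ≈ 360° × 28.2/29.531 = 343.8°.
cos 343.8° = 0.960, so f = (1 − 0.960)/2 = 0.020, so 2%.

2%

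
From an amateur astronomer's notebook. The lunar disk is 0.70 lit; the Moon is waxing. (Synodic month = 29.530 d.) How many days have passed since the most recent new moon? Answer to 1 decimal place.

From f = (1 − cos θ)/2: cos θ = 1 − 2×0.70 = -0.400; arccos → 113.6°.
The Moon is waxing (0°–180°), so θ = 113.6° directly.
That fraction of the synodic month is 113.6/360 × 29.530 d ≈ 9.32 d.

9.3 days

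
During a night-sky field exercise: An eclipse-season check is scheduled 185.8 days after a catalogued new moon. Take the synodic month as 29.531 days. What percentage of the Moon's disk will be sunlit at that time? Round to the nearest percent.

63%

Reduce mod P: 185.8 − 6×29.531 = 8.61 d into the current lunation.
The Moon has covered 8.61/29.531 of its cycle, so θ ≈ 360° × 8.61/29.531 = 105.0°.
cos 105.0° = (-0.259), so f = (1 − (-0.259))/2 = 0.629, so 63%.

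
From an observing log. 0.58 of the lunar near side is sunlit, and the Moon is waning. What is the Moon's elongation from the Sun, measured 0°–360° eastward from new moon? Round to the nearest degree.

cos θ = 1 − 2f = -0.160, giving a principal value of 99.2°.
A waning Moon lies in 180°–360°, so θ = 360° − 99.2° = 260.8°.

261°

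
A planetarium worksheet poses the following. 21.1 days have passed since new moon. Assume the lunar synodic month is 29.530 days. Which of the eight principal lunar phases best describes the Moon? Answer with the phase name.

θ ≈ 360° × 21.1/29.530 = 257°, which falls in the last quarter sector.

last quarter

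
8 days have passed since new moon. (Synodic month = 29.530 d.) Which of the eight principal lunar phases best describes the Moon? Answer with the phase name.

first quarter

At 8/29.530 of the cycle, θ ≈ 98° — the first quarter range.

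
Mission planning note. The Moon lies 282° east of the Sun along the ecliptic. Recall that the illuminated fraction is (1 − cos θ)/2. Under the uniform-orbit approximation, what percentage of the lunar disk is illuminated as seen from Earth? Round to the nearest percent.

40%

f = (1 − cos 282°)/2 = (1 − 0.208)/2 ≈ 0.396, i.e. 40%.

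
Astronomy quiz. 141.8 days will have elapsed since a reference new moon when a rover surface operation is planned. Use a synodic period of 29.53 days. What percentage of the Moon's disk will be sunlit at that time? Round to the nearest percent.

34%

Reduce mod P: 141.8 − 4×29.53 = 23.68 d into the current lunation.
Elongation θ = 360° × 23.68/29.53 ≈ 288.7°.
Illuminated fraction = (1 − cos 288.7°)/2 = (1 − 0.320)/2 ≈ 0.340, so 34%.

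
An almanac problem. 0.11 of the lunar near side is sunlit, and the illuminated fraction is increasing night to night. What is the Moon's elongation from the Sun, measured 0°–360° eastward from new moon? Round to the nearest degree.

cos θ = 1 − 2f = 0.780, giving a principal value of 38.7°.
The Moon is waxing (0°–180°), so θ = 38.7° directly.

39°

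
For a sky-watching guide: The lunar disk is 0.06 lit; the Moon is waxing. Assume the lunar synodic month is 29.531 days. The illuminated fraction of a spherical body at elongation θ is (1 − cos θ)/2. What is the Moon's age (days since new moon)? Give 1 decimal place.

cos θ = 1 − 2f = 0.880, giving a principal value of 28.4°.
The Moon is waxing (0°–180°), so θ = 28.4° directly.
Age = 29.531 × 28.4°/360° ≈ 2.33 days.

2.3 days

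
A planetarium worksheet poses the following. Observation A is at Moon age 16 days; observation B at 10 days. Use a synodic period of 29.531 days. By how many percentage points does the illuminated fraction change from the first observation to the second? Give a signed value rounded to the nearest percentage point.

-22 percentage points

First observation: θ = 360°·16/29.531 = 195.0°, so f = 0.983.
Second observation: θ = 121.9°, f = 0.764.
Δf = 0.764 − 0.983 = -0.219, i.e. -22 pp.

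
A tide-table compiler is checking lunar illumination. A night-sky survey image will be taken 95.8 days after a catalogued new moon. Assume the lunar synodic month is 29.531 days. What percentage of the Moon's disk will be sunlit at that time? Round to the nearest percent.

48%

Reduce mod P: 95.8 − 3×29.531 = 7.21 d into the current lunation.
Phase angle: θ = 360°·(7.21 d)/(29.531 d) = 87.9°.
cos 87.9° = 0.037, so f = (1 − 0.037)/2 = 0.481, so 48%.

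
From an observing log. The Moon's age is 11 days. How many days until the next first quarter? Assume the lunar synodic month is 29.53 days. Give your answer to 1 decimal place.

First quarter occurs at elongation 90°, i.e. at age 29.53 × 90/360 = 7.383 d.
This lunation's first quarter (7.383 d) has passed, so add one period: 36.913 − 11 = 25.913 days.

25.9 days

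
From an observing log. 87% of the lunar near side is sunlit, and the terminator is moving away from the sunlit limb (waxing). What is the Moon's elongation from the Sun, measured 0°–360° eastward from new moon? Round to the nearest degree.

138°

Invert f = (1 − cos θ)/2 to get cos θ = 1 − 2(0.87) = -0.740, hence θ₀ = arccos -0.740 = 137.7°.
Waxing ⇒ before full, so θ = 137.7°.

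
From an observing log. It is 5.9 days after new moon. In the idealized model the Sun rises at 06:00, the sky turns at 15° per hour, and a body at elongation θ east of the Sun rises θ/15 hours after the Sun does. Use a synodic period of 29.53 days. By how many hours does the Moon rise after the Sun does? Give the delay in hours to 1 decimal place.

4.8 h

Phase angle: θ = 360°·(5.9 d)/(29.53 d) = 71.9°.
At 15° of sky rotation per hour, 71.9° corresponds to a 4.80 h lag.
So the Moon rises 4.80 h after the Sun.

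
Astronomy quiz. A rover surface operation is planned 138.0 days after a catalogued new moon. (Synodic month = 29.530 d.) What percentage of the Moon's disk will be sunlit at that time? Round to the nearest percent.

73%

Reduce mod P: 138.0 − 4×29.530 = 19.88 d into the current lunation.
Elongation θ = 360° × 19.88/29.530 ≈ 242.4°.
With cos θ = (-0.464), the lit fraction is (1 − (-0.464))/2 ≈ 0.732, so 73%.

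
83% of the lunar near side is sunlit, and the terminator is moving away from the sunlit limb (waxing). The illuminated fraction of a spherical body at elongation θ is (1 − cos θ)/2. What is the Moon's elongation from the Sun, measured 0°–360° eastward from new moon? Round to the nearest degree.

131°

From f = (1 − cos θ)/2: cos θ = 1 − 2×0.83 = -0.660; arccos → 131.3°.
Waxing ⇒ before full, so θ = 131.3°.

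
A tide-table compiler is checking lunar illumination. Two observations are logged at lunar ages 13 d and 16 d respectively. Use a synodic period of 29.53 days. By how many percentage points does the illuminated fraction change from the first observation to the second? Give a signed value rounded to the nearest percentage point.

+2 pp

θ₁ = 360° × 13/29.53 = 158.5°, f₁ = (1 − cos θ₁)/2 = 0.965.
θ₂ = 360° × 16/29.53 = 195.1°, f₂ = (1 − cos θ₂)/2 = 0.983.
Change = f₂ − f₁ = +0.018 → +2 percentage points.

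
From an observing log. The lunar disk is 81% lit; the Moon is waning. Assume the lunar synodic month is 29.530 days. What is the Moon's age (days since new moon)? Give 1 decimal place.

From f = (1 − cos θ)/2: cos θ = 1 − 2×0.81 = -0.620; arccos → 128.3°.
Waning ⇒ past full, so θ = 360° − 128.3° = 231.7°.
That fraction of the synodic month is 231.7/360 × 29.530 d ≈ 19.00 d.

19.0 days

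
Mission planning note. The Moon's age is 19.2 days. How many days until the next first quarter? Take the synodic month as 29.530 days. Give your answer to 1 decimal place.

First quarter occurs at elongation 90°, i.e. at age 29.530 × 90/360 = 7.383 d.
This lunation's first quarter (7.383 d) has passed, so add one period: 36.913 − 19.2 = 17.713 days.

17.7 days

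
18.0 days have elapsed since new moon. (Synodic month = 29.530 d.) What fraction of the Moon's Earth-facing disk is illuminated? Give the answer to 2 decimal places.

Phase angle: θ = 360°·(18.0 d)/(29.530 d) = 219.4°.
cos 219.4° = (-0.772), so f = (1 − (-0.772))/2 = 0.886.

0.89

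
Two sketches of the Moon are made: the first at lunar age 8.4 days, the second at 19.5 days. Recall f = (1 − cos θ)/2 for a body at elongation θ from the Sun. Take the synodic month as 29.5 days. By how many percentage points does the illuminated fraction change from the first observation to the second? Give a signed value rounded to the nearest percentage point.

+16 pp

θ₁ = 360° × 8.4/29.5 = 102.5°, f₁ = (1 − cos θ₁)/2 = 0.608.
θ₂ = 360° × 19.5/29.5 = 238.0°, f₂ = (1 − cos θ₂)/2 = 0.765.
Change = f₂ − f₁ = +0.157 → +16 percentage points.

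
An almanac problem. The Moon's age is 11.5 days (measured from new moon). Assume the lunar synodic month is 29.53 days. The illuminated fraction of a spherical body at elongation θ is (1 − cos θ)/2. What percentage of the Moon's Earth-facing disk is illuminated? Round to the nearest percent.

88%

Phase angle: θ = 360°·(11.5 d)/(29.53 d) = 140.2°.
cos 140.2° = (-0.768), so f = (1 − (-0.768))/2 = 0.884, so 88%.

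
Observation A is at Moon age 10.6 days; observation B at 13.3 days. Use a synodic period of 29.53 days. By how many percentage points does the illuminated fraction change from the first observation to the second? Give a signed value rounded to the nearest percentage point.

+16 pp

First observation: θ = 360°·10.6/29.53 = 129.2°, so f = 0.816.
Second observation: θ = 162.1°, f = 0.976.
Δf = 0.976 − 0.816 = +0.160, i.e. +16 pp.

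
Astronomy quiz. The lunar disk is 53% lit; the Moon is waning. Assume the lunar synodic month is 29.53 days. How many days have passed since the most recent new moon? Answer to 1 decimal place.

From f = (1 − cos θ)/2: cos θ = 1 − 2×0.53 = -0.060; arccos → 93.4°.
Waning ⇒ past full, so θ = 360° − 93.4° = 266.6°.
That fraction of the synodic month is 266.6/360 × 29.53 d ≈ 21.87 d.

21.9 days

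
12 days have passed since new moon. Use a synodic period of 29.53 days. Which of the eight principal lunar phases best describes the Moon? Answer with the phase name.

θ ≈ 360° × 12/29.53 = 146°, which falls in the waxing gibbous sector.

waxing gibbous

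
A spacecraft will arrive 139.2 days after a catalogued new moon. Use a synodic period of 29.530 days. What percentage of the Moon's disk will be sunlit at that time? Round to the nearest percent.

139.2 d spans 4 complete synodic months (4 × 29.530 = 118.12 d) plus 21.08 d.
Phase angle: θ = 360°·(21.08 d)/(29.530 d) = 257.0°.
cos 257.0° = (-0.225), so f = (1 − (-0.225))/2 = 0.613, so 61%.

61%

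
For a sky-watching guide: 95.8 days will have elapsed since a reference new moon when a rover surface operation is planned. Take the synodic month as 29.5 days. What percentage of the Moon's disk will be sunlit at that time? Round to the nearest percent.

49%

95.8 d spans 3 complete synodic months (3 × 29.5 = 88.50 d) plus 7.30 d.
The Moon has covered 7.30/29.5 of its cycle, so θ ≈ 360° × 7.30/29.5 = 89.1°.
cos 89.1° = 0.016, so f = (1 − 0.016)/2 = 0.492, so 49%.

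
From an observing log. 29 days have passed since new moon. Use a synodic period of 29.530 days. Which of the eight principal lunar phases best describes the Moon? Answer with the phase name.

new moon

θ ≈ 360° × 29/29.530 = 354°, which falls in the new moon sector.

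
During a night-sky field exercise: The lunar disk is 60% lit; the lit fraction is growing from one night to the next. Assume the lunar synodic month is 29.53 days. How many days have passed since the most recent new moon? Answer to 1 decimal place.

cos θ = 1 − 2f = -0.200, giving a principal value of 101.5°.
Before full moon the principal value applies: θ = 101.5°.
That fraction of the synodic month is 101.5/360 × 29.53 d ≈ 8.33 d.

8.3 days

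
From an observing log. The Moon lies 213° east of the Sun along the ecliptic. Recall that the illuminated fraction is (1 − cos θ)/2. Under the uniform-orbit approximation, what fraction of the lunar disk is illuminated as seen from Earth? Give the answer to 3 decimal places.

f = (1 − cos 213°)/2 = (1 − (-0.839))/2 ≈ 0.919.

0.919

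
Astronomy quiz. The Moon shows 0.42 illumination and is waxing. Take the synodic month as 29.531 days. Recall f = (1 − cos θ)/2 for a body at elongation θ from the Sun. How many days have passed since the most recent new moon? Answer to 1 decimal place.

cos θ = 1 − 2f = 0.160, giving a principal value of 80.8°.
Before full moon the principal value applies: θ = 80.8°.
That fraction of the synodic month is 80.8/360 × 29.531 d ≈ 6.63 d.

6.6 days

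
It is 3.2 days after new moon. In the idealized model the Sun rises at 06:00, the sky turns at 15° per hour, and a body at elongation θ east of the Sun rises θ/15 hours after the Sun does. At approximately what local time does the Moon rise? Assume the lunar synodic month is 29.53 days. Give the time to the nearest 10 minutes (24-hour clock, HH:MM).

Phase angle: θ = 360°·(3.2 d)/(29.53 d) = 39.0°.
Delay after the Sun = 39.0° / (15°/h) ≈ 2.60 h.
06:00 + 2.601 h ≈ 08:36 → 08:40 to the nearest ten minutes.

08:40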